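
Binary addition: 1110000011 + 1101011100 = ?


Align and add column by column (LSB to MSB, carry propagating):
  01110000011
+ 01101011100
  -----------
  col 0: 1 + 0 + 0 (carry in) = 1 → bit 1, carry out 0
  col 1: 1 + 0 + 0 (carry in) = 1 → bit 1, carry out 0
  col 2: 0 + 1 + 0 (carry in) = 1 → bit 1, carry out 0
  col 3: 0 + 1 + 0 (carry in) = 1 → bit 1, carry out 0
  col 4: 0 + 1 + 0 (carry in) = 1 → bit 1, carry out 0
  col 5: 0 + 0 + 0 (carry in) = 0 → bit 0, carry out 0
  col 6: 0 + 1 + 0 (carry in) = 1 → bit 1, carry out 0
  col 7: 1 + 0 + 0 (carry in) = 1 → bit 1, carry out 0
  col 8: 1 + 1 + 0 (carry in) = 2 → bit 0, carry out 1
  col 9: 1 + 1 + 1 (carry in) = 3 → bit 1, carry out 1
  col 10: 0 + 0 + 1 (carry in) = 1 → bit 1, carry out 0
Reading bits MSB→LSB: 11011011111
Strip leading zeros: 11011011111
= 11011011111


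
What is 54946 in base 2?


Divide by 2 repeatedly:
54946 ÷ 2 = 27473 remainder 0
27473 ÷ 2 = 13736 remainder 1
13736 ÷ 2 = 6868 remainder 0
6868 ÷ 2 = 3434 remainder 0
3434 ÷ 2 = 1717 remainder 0
1717 ÷ 2 = 858 remainder 1
858 ÷ 2 = 429 remainder 0
429 ÷ 2 = 214 remainder 1
214 ÷ 2 = 107 remainder 0
107 ÷ 2 = 53 remainder 1
53 ÷ 2 = 26 remainder 1
26 ÷ 2 = 13 remainder 0
13 ÷ 2 = 6 remainder 1
6 ÷ 2 = 3 remainder 0
3 ÷ 2 = 1 remainder 1
1 ÷ 2 = 0 remainder 1
Reading remainders bottom-up:
= 1101011010100010


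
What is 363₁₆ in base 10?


Positional values:
Position 0: 3 × 16^0 = 3 × 1 = 3
Position 1: 6 × 16^1 = 6 × 16 = 96
Position 2: 3 × 16^2 = 3 × 256 = 768
Sum = 3 + 96 + 768
= 867


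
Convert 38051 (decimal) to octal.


Divide by 8 repeatedly:
38051 ÷ 8 = 4756 remainder 3
4756 ÷ 8 = 594 remainder 4
594 ÷ 8 = 74 remainder 2
74 ÷ 8 = 9 remainder 2
9 ÷ 8 = 1 remainder 1
1 ÷ 8 = 0 remainder 1
Reading remainders bottom-up:
= 0o112243


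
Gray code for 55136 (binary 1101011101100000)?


Binary: 1101011101100000
Gray code: G = B XOR (B >> 1)
B >> 1 = 0110101110110000
1101011101100000 XOR 0110101110110000:
  1 XOR 0 = 1
  1 XOR 1 = 0
  0 XOR 1 = 1
  1 XOR 0 = 1
  0 XOR 1 = 1
  1 XOR 0 = 1
  1 XOR 1 = 0
  1 XOR 1 = 0
  0 XOR 1 = 1
  1 XOR 0 = 1
  1 XOR 1 = 0
  0 XOR 1 = 1
  0 XOR 0 = 0
  0 XOR 0 = 0
  0 XOR 0 = 0
  0 XOR 0 = 0
= 1011110011010000


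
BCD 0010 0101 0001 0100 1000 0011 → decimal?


Each 4-bit group → digit:
  0010 → 2
  0101 → 5
  0001 → 1
  0100 → 4
  1000 → 8
  0011 → 3
= 251483


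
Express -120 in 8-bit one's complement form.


Original: 01111000
Invert all bits:
  bit 0: 0 → 1
  bit 1: 1 → 0
  bit 2: 1 → 0
  bit 3: 1 → 0
  bit 4: 1 → 0
  bit 5: 0 → 1
  bit 6: 0 → 1
  bit 7: 0 → 1
= 10000111


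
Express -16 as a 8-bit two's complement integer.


Original: 00010000
Step 1 - Invert all bits: 11101111
Step 2 - Add 1: 11101111 + 1
= 11110000 (represents -16)


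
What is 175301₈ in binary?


Each octal digit → 3 binary bits:
  1 = 001
  7 = 111
  5 = 101
  3 = 011
  0 = 000
  1 = 001
Concatenate: 001 111 101 011 000 001
= 001111101011000001


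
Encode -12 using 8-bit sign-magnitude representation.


Sign bit: 1 (negative)
Magnitude: 12 = 0001100
= 10001100


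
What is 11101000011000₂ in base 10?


Positional values:
Bit 3: 1 × 2^3 = 8
Bit 4: 1 × 2^4 = 16
Bit 9: 1 × 2^9 = 512
Bit 11: 1 × 2^11 = 2048
Bit 12: 1 × 2^12 = 4096
Bit 13: 1 × 2^13 = 8192
Sum = 8 + 16 + 512 + 2048 + 4096 + 8192
= 14872


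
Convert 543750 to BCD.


Each digit → 4-bit binary:
  5 → 0101
  4 → 0100
  3 → 0011
  7 → 0111
  5 → 0101
  0 → 0000
= 0101 0100 0011 0111 0101 0000


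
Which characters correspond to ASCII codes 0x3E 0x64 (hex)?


Codes (hex): 0x3E 0x64
Per-code ASCII lookup:
  0x3E = 62  (special character) → '>'
  0x64 = 100  (range 97-122: lowercase, 100 - 97 = 3) → 'd'
= '>d'


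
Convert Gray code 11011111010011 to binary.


Gray code: 11011111010011
MSB stays the same: 1
Each subsequent bit = prev_binary XOR current_gray:
  B[1] = 1 XOR 1 = 0
  B[2] = 0 XOR 0 = 0
  B[3] = 0 XOR 1 = 1
  B[4] = 1 XOR 1 = 0
  B[5] = 0 XOR 1 = 1
  B[6] = 1 XOR 1 = 0
  B[7] = 0 XOR 1 = 1
  B[8] = 1 XOR 0 = 1
  B[9] = 1 XOR 1 = 0
  B[10] = 0 XOR 0 = 0
  B[11] = 0 XOR 0 = 0
  B[12] = 0 XOR 1 = 1
  B[13] = 1 XOR 1 = 0
= 10010101100010 (9570 decimal)


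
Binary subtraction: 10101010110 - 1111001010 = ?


Align and subtract column by column (LSB to MSB, borrowing when needed):
  10101010110
- 01111001010
  -----------
  col 0: (0 - 0 borrow-in) - 0 → 0 - 0 = 0, borrow out 0
  col 1: (1 - 0 borrow-in) - 1 → 1 - 1 = 0, borrow out 0
  col 2: (1 - 0 borrow-in) - 0 → 1 - 0 = 1, borrow out 0
  col 3: (0 - 0 borrow-in) - 1 → borrow from next column: (0+2) - 1 = 1, borrow out 1
  col 4: (1 - 1 borrow-in) - 0 → 0 - 0 = 0, borrow out 0
  col 5: (0 - 0 borrow-in) - 0 → 0 - 0 = 0, borrow out 0
  col 6: (1 - 0 borrow-in) - 1 → 1 - 1 = 0, borrow out 0
  col 7: (0 - 0 borrow-in) - 1 → borrow from next column: (0+2) - 1 = 1, borrow out 1
  col 8: (1 - 1 borrow-in) - 1 → borrow from next column: (0+2) - 1 = 1, borrow out 1
  col 9: (0 - 1 borrow-in) - 1 → borrow from next column: (-1+2) - 1 = 0, borrow out 1
  col 10: (1 - 1 borrow-in) - 0 → 0 - 0 = 0, borrow out 0
Reading bits MSB→LSB: 00110001100
Strip leading zeros: 110001100
= 110001100


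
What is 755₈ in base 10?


Positional values:
Position 0: 5 × 8^0 = 5
Position 1: 5 × 8^1 = 40
Position 2: 7 × 8^2 = 448
Sum = 5 + 40 + 448
= 493


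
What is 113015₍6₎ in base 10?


Positional values (base 6):
  5 × 6^0 = 5 × 1 = 5
  1 × 6^1 = 1 × 6 = 6
  0 × 6^2 = 0 × 36 = 0
  3 × 6^3 = 3 × 216 = 648
  1 × 6^4 = 1 × 1296 = 1296
  1 × 6^5 = 1 × 7776 = 7776
Sum = 5 + 6 + 0 + 648 + 1296 + 7776
= 9731


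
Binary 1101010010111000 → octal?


Group into 3-bit groups: 001101010010111000
  001 = 1
  101 = 5
  010 = 2
  010 = 2
  111 = 7
  000 = 0
= 0o152270


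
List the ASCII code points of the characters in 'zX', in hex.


String: 'zX'  (2 characters)
Per-character ASCII lookup:
  'z': lowercase starts at 97: 'z' = 97 + 25 = 122 → 0x7A
  'X': uppercase starts at 65: 'X' = 65 + 23 = 88 → 0x58
= 0x7A 0x58


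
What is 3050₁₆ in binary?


Each hex digit → 4 binary bits:
  3 = 0011
  0 = 0000
  5 = 0101
  0 = 0000
Concatenate: 0011 0000 0101 0000
= 0011000001010000


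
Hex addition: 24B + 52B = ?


Align and add column by column (LSB to MSB, each column mod 16 with carry):
  024B
+ 052B
  ----
  col 0: B(11) + B(11) + 0 (carry in) = 22 → 6(6), carry out 1
  col 1: 4(4) + 2(2) + 1 (carry in) = 7 → 7(7), carry out 0
  col 2: 2(2) + 5(5) + 0 (carry in) = 7 → 7(7), carry out 0
  col 3: 0(0) + 0(0) + 0 (carry in) = 0 → 0(0), carry out 0
Reading digits MSB→LSB: 0776
Strip leading zeros: 776
= 0x776


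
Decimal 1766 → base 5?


Divide by 5 repeatedly:
1766 ÷ 5 = 353 remainder 1
353 ÷ 5 = 70 remainder 3
70 ÷ 5 = 14 remainder 0
14 ÷ 5 = 2 remainder 4
2 ÷ 5 = 0 remainder 2
Reading remainders bottom-up:
= 24031


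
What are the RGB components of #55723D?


Hex: #55723D
R = 55₁₆ = 85
G = 72₁₆ = 114
B = 3D₁₆ = 61
= RGB(85, 114, 61)


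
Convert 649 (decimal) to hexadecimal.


Divide by 16 repeatedly:
649 ÷ 16 = 40 remainder 9 (9)
40 ÷ 16 = 2 remainder 8 (8)
2 ÷ 16 = 0 remainder 2 (2)
Reading remainders bottom-up:
= 0x289


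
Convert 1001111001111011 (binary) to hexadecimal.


Group into 4-bit nibbles: 1001111001111011
  1001 = 9
  1110 = E
  0111 = 7
  1011 = B
= 0x9E7B


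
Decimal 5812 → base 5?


Divide by 5 repeatedly:
5812 ÷ 5 = 1162 remainder 2
1162 ÷ 5 = 232 remainder 2
232 ÷ 5 = 46 remainder 2
46 ÷ 5 = 9 remainder 1
9 ÷ 5 = 1 remainder 4
1 ÷ 5 = 0 remainder 1
Reading remainders bottom-up:
= 141222


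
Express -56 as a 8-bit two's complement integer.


Original: 00111000
Step 1 - Invert all bits: 11000111
Step 2 - Add 1: 11000111 + 1
= 11001000 (represents -56)


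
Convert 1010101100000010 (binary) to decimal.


Positional values:
Bit 1: 1 × 2^1 = 2
Bit 8: 1 × 2^8 = 256
Bit 9: 1 × 2^9 = 512
Bit 11: 1 × 2^11 = 2048
Bit 13: 1 × 2^13 = 8192
Bit 15: 1 × 2^15 = 32768
Sum = 2 + 256 + 512 + 2048 + 8192 + 32768
= 43778


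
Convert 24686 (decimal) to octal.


Divide by 8 repeatedly:
24686 ÷ 8 = 3085 remainder 6
3085 ÷ 8 = 385 remainder 5
385 ÷ 8 = 48 remainder 1
48 ÷ 8 = 6 remainder 0
6 ÷ 8 = 0 remainder 6
Reading remainders bottom-up:
= 0o60156


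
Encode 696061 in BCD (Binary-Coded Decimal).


Each digit → 4-bit binary:
  6 → 0110
  9 → 1001
  6 → 0110
  0 → 0000
  6 → 0110
  1 → 0001
= 0110 1001 0110 0000 0110 0001


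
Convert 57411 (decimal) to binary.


Divide by 2 repeatedly:
57411 ÷ 2 = 28705 remainder 1
28705 ÷ 2 = 14352 remainder 1
14352 ÷ 2 = 7176 remainder 0
7176 ÷ 2 = 3588 remainder 0
3588 ÷ 2 = 1794 remainder 0
1794 ÷ 2 = 897 remainder 0
897 ÷ 2 = 448 remainder 1
448 ÷ 2 = 224 remainder 0
224 ÷ 2 = 112 remainder 0
112 ÷ 2 = 56 remainder 0
56 ÷ 2 = 28 remainder 0
28 ÷ 2 = 14 remainder 0
14 ÷ 2 = 7 remainder 0
7 ÷ 2 = 3 remainder 1
3 ÷ 2 = 1 remainder 1
1 ÷ 2 = 0 remainder 1
Reading remainders bottom-up:
= 1110000001000011


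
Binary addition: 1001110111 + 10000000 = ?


Align and add column by column (LSB to MSB, carry propagating):
  01001110111
+ 00010000000
  -----------
  col 0: 1 + 0 + 0 (carry in) = 1 → bit 1, carry out 0
  col 1: 1 + 0 + 0 (carry in) = 1 → bit 1, carry out 0
  col 2: 1 + 0 + 0 (carry in) = 1 → bit 1, carry out 0
  col 3: 0 + 0 + 0 (carry in) = 0 → bit 0, carry out 0
  col 4: 1 + 0 + 0 (carry in) = 1 → bit 1, carry out 0
  col 5: 1 + 0 + 0 (carry in) = 1 → bit 1, carry out 0
  col 6: 1 + 0 + 0 (carry in) = 1 → bit 1, carry out 0
  col 7: 0 + 1 + 0 (carry in) = 1 → bit 1, carry out 0
  col 8: 0 + 0 + 0 (carry in) = 0 → bit 0, carry out 0
  col 9: 1 + 0 + 0 (carry in) = 1 → bit 1, carry out 0
  col 10: 0 + 0 + 0 (carry in) = 0 → bit 0, carry out 0
Reading bits MSB→LSB: 01011110111
Strip leading zeros: 1011110111
= 1011110111


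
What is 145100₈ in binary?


Each octal digit → 3 binary bits:
  1 = 001
  4 = 100
  5 = 101
  1 = 001
  0 = 000
  0 = 000
Concatenate: 001 100 101 001 000 000
= 001100101001000000


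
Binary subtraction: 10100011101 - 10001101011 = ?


Align and subtract column by column (LSB to MSB, borrowing when needed):
  10100011101
- 10001101011
  -----------
  col 0: (1 - 0 borrow-in) - 1 → 1 - 1 = 0, borrow out 0
  col 1: (0 - 0 borrow-in) - 1 → borrow from next column: (0+2) - 1 = 1, borrow out 1
  col 2: (1 - 1 borrow-in) - 0 → 0 - 0 = 0, borrow out 0
  col 3: (1 - 0 borrow-in) - 1 → 1 - 1 = 0, borrow out 0
  col 4: (1 - 0 borrow-in) - 0 → 1 - 0 = 1, borrow out 0
  col 5: (0 - 0 borrow-in) - 1 → borrow from next column: (0+2) - 1 = 1, borrow out 1
  col 6: (0 - 1 borrow-in) - 1 → borrow from next column: (-1+2) - 1 = 0, borrow out 1
  col 7: (0 - 1 borrow-in) - 0 → borrow from next column: (-1+2) - 0 = 1, borrow out 1
  col 8: (1 - 1 borrow-in) - 0 → 0 - 0 = 0, borrow out 0
  col 9: (0 - 0 borrow-in) - 0 → 0 - 0 = 0, borrow out 0
  col 10: (1 - 0 borrow-in) - 1 → 1 - 1 = 0, borrow out 0
Reading bits MSB→LSB: 00010110010
Strip leading zeros: 10110010
= 10110010


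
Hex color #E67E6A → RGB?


Hex: #E67E6A
R = E6₁₆ = 230
G = 7E₁₆ = 126
B = 6A₁₆ = 106
= RGB(230, 126, 106)


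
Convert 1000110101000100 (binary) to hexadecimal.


Group into 4-bit nibbles: 1000110101000100
  1000 = 8
  1101 = D
  0100 = 4
  0100 = 4
= 0x8D44


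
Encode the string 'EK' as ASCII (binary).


String: 'EK'  (2 characters)
Per-character ASCII lookup:
  'E': uppercase starts at 65: 'E' = 65 + 4 = 69 → 1000101
  'K': uppercase starts at 65: 'K' = 65 + 10 = 75 → 1001011
= 1000101 1001011


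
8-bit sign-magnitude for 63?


Sign bit: 0 (positive)
Magnitude: 63 = 0111111
= 00111111


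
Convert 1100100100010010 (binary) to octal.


Group into 3-bit groups: 001100100100010010
  001 = 1
  100 = 4
  100 = 4
  100 = 4
  010 = 2
  010 = 2
= 0o144422


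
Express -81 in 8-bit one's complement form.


Original: 01010001
Invert all bits:
  bit 0: 0 → 1
  bit 1: 1 → 0
  bit 2: 0 → 1
  bit 3: 1 → 0
  bit 4: 0 → 1
  bit 5: 0 → 1
  bit 6: 0 → 1
  bit 7: 1 → 0
= 10101110


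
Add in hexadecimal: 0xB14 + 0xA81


Align and add column by column (LSB to MSB, each column mod 16 with carry):
  0B14
+ 0A81
  ----
  col 0: 4(4) + 1(1) + 0 (carry in) = 5 → 5(5), carry out 0
  col 1: 1(1) + 8(8) + 0 (carry in) = 9 → 9(9), carry out 0
  col 2: B(11) + A(10) + 0 (carry in) = 21 → 5(5), carry out 1
  col 3: 0(0) + 0(0) + 1 (carry in) = 1 → 1(1), carry out 0
Reading digits MSB→LSB: 1595
Strip leading zeros: 1595
= 0x1595


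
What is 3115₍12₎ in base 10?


Positional values (base 12):
  5 × 12^0 = 5 × 1 = 5
  1 × 12^1 = 1 × 12 = 12
  1 × 12^2 = 1 × 144 = 144
  3 × 12^3 = 3 × 1728 = 5184
Sum = 5 + 12 + 144 + 5184
= 5345


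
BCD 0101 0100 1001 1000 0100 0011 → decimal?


Each 4-bit group → digit:
  0101 → 5
  0100 → 4
  1001 → 9
  1000 → 8
  0100 → 4
  0011 → 3
= 549843


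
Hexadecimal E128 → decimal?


Positional values:
Position 0: 8 × 16^0 = 8 × 1 = 8
Position 1: 2 × 16^1 = 2 × 16 = 32
Position 2: 1 × 16^2 = 1 × 256 = 256
Position 3: E × 16^3 = 14 × 4096 = 57344
Sum = 8 + 32 + 256 + 57344
= 57640


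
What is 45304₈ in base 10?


Positional values:
Position 0: 4 × 8^0 = 4
Position 1: 0 × 8^1 = 0
Position 2: 3 × 8^2 = 192
Position 3: 5 × 8^3 = 2560
Position 4: 4 × 8^4 = 16384
Sum = 4 + 0 + 192 + 2560 + 16384
= 19140


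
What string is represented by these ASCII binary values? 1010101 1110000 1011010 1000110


Codes (binary): 1010101 1110000 1011010 1000110
Per-code ASCII lookup:
  1010101 = 85  (range 65-90: uppercase, 85 - 65 = 20) → 'U'
  1110000 = 112  (range 97-122: lowercase, 112 - 97 = 15) → 'p'
  1011010 = 90  (range 65-90: uppercase, 90 - 65 = 25) → 'Z'
  1000110 = 70  (range 65-90: uppercase, 70 - 65 = 5) → 'F'
= 'UpZF'


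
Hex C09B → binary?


Each hex digit → 4 binary bits:
  C = 1100
  0 = 0000
  9 = 1001
  B = 1011
Concatenate: 1100 0000 1001 1011
= 1100000010011011


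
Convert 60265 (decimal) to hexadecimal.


Divide by 16 repeatedly:
60265 ÷ 16 = 3766 remainder 9 (9)
3766 ÷ 16 = 235 remainder 6 (6)
235 ÷ 16 = 14 remainder 11 (B)
14 ÷ 16 = 0 remainder 14 (E)
Reading remainders bottom-up:
= 0xEB69


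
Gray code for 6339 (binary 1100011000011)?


Binary: 1100011000011
Gray code: G = B XOR (B >> 1)
B >> 1 = 0110001100001
1100011000011 XOR 0110001100001:
  1 XOR 0 = 1
  1 XOR 1 = 0
  0 XOR 1 = 1
  0 XOR 0 = 0
  0 XOR 0 = 0
  1 XOR 0 = 1
  1 XOR 1 = 0
  0 XOR 1 = 1
  0 XOR 0 = 0
  0 XOR 0 = 0
  0 XOR 0 = 0
  1 XOR 0 = 1
  1 XOR 1 = 0
= 1010010100010


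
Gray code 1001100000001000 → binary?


Gray code: 1001100000001000
MSB stays the same: 1
Each subsequent bit = prev_binary XOR current_gray:
  B[1] = 1 XOR 0 = 1
  B[2] = 1 XOR 0 = 1
  B[3] = 1 XOR 1 = 0
  B[4] = 0 XOR 1 = 1
  B[5] = 1 XOR 0 = 1
  B[6] = 1 XOR 0 = 1
  B[7] = 1 XOR 0 = 1
  B[8] = 1 XOR 0 = 1
  B[9] = 1 XOR 0 = 1
  B[10] = 1 XOR 0 = 1
  B[11] = 1 XOR 0 = 1
  B[12] = 1 XOR 1 = 0
  B[13] = 0 XOR 0 = 0
  B[14] = 0 XOR 0 = 0
  B[15] = 0 XOR 0 = 0
= 1110111111110000 (61424 decimal)


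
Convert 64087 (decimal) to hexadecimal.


Divide by 16 repeatedly:
64087 ÷ 16 = 4005 remainder 7 (7)
4005 ÷ 16 = 250 remainder 5 (5)
250 ÷ 16 = 15 remainder 10 (A)
15 ÷ 16 = 0 remainder 15 (F)
Reading remainders bottom-up:
= 0xFA57


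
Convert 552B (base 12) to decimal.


Positional values (base 12):
  B × 12^0 = 11 × 1 = 11
  2 × 12^1 = 2 × 12 = 24
  5 × 12^2 = 5 × 144 = 720
  5 × 12^3 = 5 × 1728 = 8640
Sum = 11 + 24 + 720 + 8640
= 9395


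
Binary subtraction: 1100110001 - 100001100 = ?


Align and subtract column by column (LSB to MSB, borrowing when needed):
  1100110001
- 0100001100
  ----------
  col 0: (1 - 0 borrow-in) - 0 → 1 - 0 = 1, borrow out 0
  col 1: (0 - 0 borrow-in) - 0 → 0 - 0 = 0, borrow out 0
  col 2: (0 - 0 borrow-in) - 1 → borrow from next column: (0+2) - 1 = 1, borrow out 1
  col 3: (0 - 1 borrow-in) - 1 → borrow from next column: (-1+2) - 1 = 0, borrow out 1
  col 4: (1 - 1 borrow-in) - 0 → 0 - 0 = 0, borrow out 0
  col 5: (1 - 0 borrow-in) - 0 → 1 - 0 = 1, borrow out 0
  col 6: (0 - 0 borrow-in) - 0 → 0 - 0 = 0, borrow out 0
  col 7: (0 - 0 borrow-in) - 0 → 0 - 0 = 0, borrow out 0
  col 8: (1 - 0 borrow-in) - 1 → 1 - 1 = 0, borrow out 0
  col 9: (1 - 0 borrow-in) - 0 → 1 - 0 = 1, borrow out 0
Reading bits MSB→LSB: 1000100101
Strip leading zeros: 1000100101
= 1000100101


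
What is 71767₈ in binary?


Each octal digit → 3 binary bits:
  7 = 111
  1 = 001
  7 = 111
  6 = 110
  7 = 111
Concatenate: 111 001 111 110 111
= 111001111110111


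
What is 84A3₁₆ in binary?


Each hex digit → 4 binary bits:
  8 = 1000
  4 = 0100
  A = 1010
  3 = 0011
Concatenate: 1000 0100 1010 0011
= 1000010010100011


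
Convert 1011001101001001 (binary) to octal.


Group into 3-bit groups: 001011001101001001
  001 = 1
  011 = 3
  001 = 1
  101 = 5
  001 = 1
  001 = 1
= 0o131511


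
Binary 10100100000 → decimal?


Positional values:
Bit 5: 1 × 2^5 = 32
Bit 8: 1 × 2^8 = 256
Bit 10: 1 × 2^10 = 1024
Sum = 32 + 256 + 1024
= 1312


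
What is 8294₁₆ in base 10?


Positional values:
Position 0: 4 × 16^0 = 4 × 1 = 4
Position 1: 9 × 16^1 = 9 × 16 = 144
Position 2: 2 × 16^2 = 2 × 256 = 512
Position 3: 8 × 16^3 = 8 × 4096 = 32768
Sum = 4 + 144 + 512 + 32768
= 33428


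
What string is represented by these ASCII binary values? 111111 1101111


Codes (binary): 111111 1101111
Per-code ASCII lookup:
  111111 = 63  (special character) → '?'
  1101111 = 111  (range 97-122: lowercase, 111 - 97 = 14) → 'o'
= '?o'


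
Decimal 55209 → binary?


Divide by 2 repeatedly:
55209 ÷ 2 = 27604 remainder 1
27604 ÷ 2 = 13802 remainder 0
13802 ÷ 2 = 6901 remainder 0
6901 ÷ 2 = 3450 remainder 1
3450 ÷ 2 = 1725 remainder 0
1725 ÷ 2 = 862 remainder 1
862 ÷ 2 = 431 remainder 0
431 ÷ 2 = 215 remainder 1
215 ÷ 2 = 107 remainder 1
107 ÷ 2 = 53 remainder 1
53 ÷ 2 = 26 remainder 1
26 ÷ 2 = 13 remainder 0
13 ÷ 2 = 6 remainder 1
6 ÷ 2 = 3 remainder 0
3 ÷ 2 = 1 remainder 1
1 ÷ 2 = 0 remainder 1
Reading remainders bottom-up:
= 1101011110101001


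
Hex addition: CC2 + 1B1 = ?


Align and add column by column (LSB to MSB, each column mod 16 with carry):
  0CC2
+ 01B1
  ----
  col 0: 2(2) + 1(1) + 0 (carry in) = 3 → 3(3), carry out 0
  col 1: C(12) + B(11) + 0 (carry in) = 23 → 7(7), carry out 1
  col 2: C(12) + 1(1) + 1 (carry in) = 14 → E(14), carry out 0
  col 3: 0(0) + 0(0) + 0 (carry in) = 0 → 0(0), carry out 0
Reading digits MSB→LSB: 0E73
Strip leading zeros: E73
= 0xE73


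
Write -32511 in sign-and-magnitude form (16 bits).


Sign bit: 1 (negative)
Magnitude: 32511 = 111111011111111
= 1111111011111111


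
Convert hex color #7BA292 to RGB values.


Hex: #7BA292
R = 7B₁₆ = 123
G = A2₁₆ = 162
B = 92₁₆ = 146
= RGB(123, 162, 146)


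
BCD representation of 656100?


Each digit → 4-bit binary:
  6 → 0110
  5 → 0101
  6 → 0110
  1 → 0001
  0 → 0000
  0 → 0000
= 0110 0101 0110 0001 0000 0000


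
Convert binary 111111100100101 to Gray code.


Binary: 111111100100101
Gray code: G = B XOR (B >> 1)
B >> 1 = 011111110010010
111111100100101 XOR 011111110010010:
  1 XOR 0 = 1
  1 XOR 1 = 0
  1 XOR 1 = 0
  1 XOR 1 = 0
  1 XOR 1 = 0
  1 XOR 1 = 0
  1 XOR 1 = 0
  0 XOR 1 = 1
  0 XOR 0 = 0
  1 XOR 0 = 1
  0 XOR 1 = 1
  0 XOR 0 = 0
  1 XOR 0 = 1
  0 XOR 1 = 1
  1 XOR 0 = 1
= 100000010110111


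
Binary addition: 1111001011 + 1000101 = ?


Align and add column by column (LSB to MSB, carry propagating):
  01111001011
+ 00001000101
  -----------
  col 0: 1 + 1 + 0 (carry in) = 2 → bit 0, carry out 1
  col 1: 1 + 0 + 1 (carry in) = 2 → bit 0, carry out 1
  col 2: 0 + 1 + 1 (carry in) = 2 → bit 0, carry out 1
  col 3: 1 + 0 + 1 (carry in) = 2 → bit 0, carry out 1
  col 4: 0 + 0 + 1 (carry in) = 1 → bit 1, carry out 0
  col 5: 0 + 0 + 0 (carry in) = 0 → bit 0, carry out 0
  col 6: 1 + 1 + 0 (carry in) = 2 → bit 0, carry out 1
  col 7: 1 + 0 + 1 (carry in) = 2 → bit 0, carry out 1
  col 8: 1 + 0 + 1 (carry in) = 2 → bit 0, carry out 1
  col 9: 1 + 0 + 1 (carry in) = 2 → bit 0, carry out 1
  col 10: 0 + 0 + 1 (carry in) = 1 → bit 1, carry out 0
Reading bits MSB→LSB: 10000010000
Strip leading zeros: 10000010000
= 10000010000


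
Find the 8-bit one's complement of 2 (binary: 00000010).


Original: 00000010
Invert all bits:
  bit 0: 0 → 1
  bit 1: 0 → 1
  bit 2: 0 → 1
  bit 3: 0 → 1
  bit 4: 0 → 1
  bit 5: 0 → 1
  bit 6: 1 → 0
  bit 7: 0 → 1
= 11111101


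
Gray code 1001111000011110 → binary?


Gray code: 1001111000011110
MSB stays the same: 1
Each subsequent bit = prev_binary XOR current_gray:
  B[1] = 1 XOR 0 = 1
  B[2] = 1 XOR 0 = 1
  B[3] = 1 XOR 1 = 0
  B[4] = 0 XOR 1 = 1
  B[5] = 1 XOR 1 = 0
  B[6] = 0 XOR 1 = 1
  B[7] = 1 XOR 0 = 1
  B[8] = 1 XOR 0 = 1
  B[9] = 1 XOR 0 = 1
  B[10] = 1 XOR 0 = 1
  B[11] = 1 XOR 1 = 0
  B[12] = 0 XOR 1 = 1
  B[13] = 1 XOR 1 = 0
  B[14] = 0 XOR 1 = 1
  B[15] = 1 XOR 0 = 1
= 1110101111101011 (60395 decimal)


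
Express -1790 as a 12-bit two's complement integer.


Original: 011011111110
Step 1 - Invert all bits: 100100000001
Step 2 - Add 1: 100100000001 + 1
= 100100000010 (represents -1790)


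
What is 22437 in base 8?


Divide by 8 repeatedly:
22437 ÷ 8 = 2804 remainder 5
2804 ÷ 8 = 350 remainder 4
350 ÷ 8 = 43 remainder 6
43 ÷ 8 = 5 remainder 3
5 ÷ 8 = 0 remainder 5
Reading remainders bottom-up:
= 0o53645


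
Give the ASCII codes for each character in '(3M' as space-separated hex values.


String: '(3M'  (3 characters)
Per-character ASCII lookup:
  '(': special character: '(' = 40 → 0x28
  '3': digits start at 48: '3' = 48 + 3 = 51 → 0x33
  'M': uppercase starts at 65: 'M' = 65 + 12 = 77 → 0x4D
= 0x28 0x33 0x4D


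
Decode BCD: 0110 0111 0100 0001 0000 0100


Each 4-bit group → digit:
  0110 → 6
  0111 → 7
  0100 → 4
  0001 → 1
  0000 → 0
  0100 → 4
= 674104


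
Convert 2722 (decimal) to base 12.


Divide by 12 repeatedly:
2722 ÷ 12 = 226 remainder 10
226 ÷ 12 = 18 remainder 10
18 ÷ 12 = 1 remainder 6
1 ÷ 12 = 0 remainder 1
Reading remainders bottom-up:
= 16AA


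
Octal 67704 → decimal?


Positional values:
Position 0: 4 × 8^0 = 4
Position 1: 0 × 8^1 = 0
Position 2: 7 × 8^2 = 448
Position 3: 7 × 8^3 = 3584
Position 4: 6 × 8^4 = 24576
Sum = 4 + 0 + 448 + 3584 + 24576
= 28612


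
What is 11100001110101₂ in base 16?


Group into 4-bit nibbles: 0011100001110101
  0011 = 3
  1000 = 8
  0111 = 7
  0101 = 5
= 0x3875


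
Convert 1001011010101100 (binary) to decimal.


Positional values:
Bit 2: 1 × 2^2 = 4
Bit 3: 1 × 2^3 = 8
Bit 5: 1 × 2^5 = 32
Bit 7: 1 × 2^7 = 128
Bit 9: 1 × 2^9 = 512
Bit 10: 1 × 2^10 = 1024
Bit 12: 1 × 2^12 = 4096
Bit 15: 1 × 2^15 = 32768
Sum = 4 + 8 + 32 + 128 + 512 + 1024 + 4096 + 32768
= 38572


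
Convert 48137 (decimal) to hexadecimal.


Divide by 16 repeatedly:
48137 ÷ 16 = 3008 remainder 9 (9)
3008 ÷ 16 = 188 remainder 0 (0)
188 ÷ 16 = 11 remainder 12 (C)
11 ÷ 16 = 0 remainder 11 (B)
Reading remainders bottom-up:
= 0xBC09


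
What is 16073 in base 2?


Divide by 2 repeatedly:
16073 ÷ 2 = 8036 remainder 1
8036 ÷ 2 = 4018 remainder 0
4018 ÷ 2 = 2009 remainder 0
2009 ÷ 2 = 1004 remainder 1
1004 ÷ 2 = 502 remainder 0
502 ÷ 2 = 251 remainder 0
251 ÷ 2 = 125 remainder 1
125 ÷ 2 = 62 remainder 1
62 ÷ 2 = 31 remainder 0
31 ÷ 2 = 15 remainder 1
15 ÷ 2 = 7 remainder 1
7 ÷ 2 = 3 remainder 1
3 ÷ 2 = 1 remainder 1
1 ÷ 2 = 0 remainder 1
Reading remainders bottom-up:
= 11111011001001


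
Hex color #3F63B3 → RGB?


Hex: #3F63B3
R = 3F₁₆ = 63
G = 63₁₆ = 99
B = B3₁₆ = 179
= RGB(63, 99, 179)


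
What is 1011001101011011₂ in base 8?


Group into 3-bit groups: 001011001101011011
  001 = 1
  011 = 3
  001 = 1
  101 = 5
  011 = 3
  011 = 3
= 0o131533


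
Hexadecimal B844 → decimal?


Positional values:
Position 0: 4 × 16^0 = 4 × 1 = 4
Position 1: 4 × 16^1 = 4 × 16 = 64
Position 2: 8 × 16^2 = 8 × 256 = 2048
Position 3: B × 16^3 = 11 × 4096 = 45056
Sum = 4 + 64 + 2048 + 45056
= 47172


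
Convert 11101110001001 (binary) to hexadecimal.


Group into 4-bit nibbles: 0011101110001001
  0011 = 3
  1011 = B
  1000 = 8
  1001 = 9
= 0x3B89


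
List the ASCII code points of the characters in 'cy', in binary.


String: 'cy'  (2 characters)
Per-character ASCII lookup:
  'c': lowercase starts at 97: 'c' = 97 + 2 = 99 → 1100011
  'y': lowercase starts at 97: 'y' = 97 + 24 = 121 → 1111001
= 1100011 1111001


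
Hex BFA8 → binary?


Each hex digit → 4 binary bits:
  B = 1011
  F = 1111
  A = 1010
  8 = 1000
Concatenate: 1011 1111 1010 1000
= 1011111110101000


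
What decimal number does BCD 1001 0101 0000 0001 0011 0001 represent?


Each 4-bit group → digit:
  1001 → 9
  0101 → 5
  0000 → 0
  0001 → 1
  0011 → 3
  0001 → 1
= 950131


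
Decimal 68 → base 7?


Divide by 7 repeatedly:
68 ÷ 7 = 9 remainder 5
9 ÷ 7 = 1 remainder 2
1 ÷ 7 = 0 remainder 1
Reading remainders bottom-up:
= 125


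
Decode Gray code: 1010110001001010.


Gray code: 1010110001001010
MSB stays the same: 1
Each subsequent bit = prev_binary XOR current_gray:
  B[1] = 1 XOR 0 = 1
  B[2] = 1 XOR 1 = 0
  B[3] = 0 XOR 0 = 0
  B[4] = 0 XOR 1 = 1
  B[5] = 1 XOR 1 = 0
  B[6] = 0 XOR 0 = 0
  B[7] = 0 XOR 0 = 0
  B[8] = 0 XOR 0 = 0
  B[9] = 0 XOR 1 = 1
  B[10] = 1 XOR 0 = 1
  B[11] = 1 XOR 0 = 1
  B[12] = 1 XOR 1 = 0
  B[13] = 0 XOR 0 = 0
  B[14] = 0 XOR 1 = 1
  B[15] = 1 XOR 0 = 1
= 1100100001110011 (51315 decimal)


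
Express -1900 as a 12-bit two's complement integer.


Original: 011101101100
Step 1 - Invert all bits: 100010010011
Step 2 - Add 1: 100010010011 + 1
= 100010010100 (represents -1900)


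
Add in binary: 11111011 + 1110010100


Align and add column by column (LSB to MSB, carry propagating):
  00011111011
+ 01110010100
  -----------
  col 0: 1 + 0 + 0 (carry in) = 1 → bit 1, carry out 0
  col 1: 1 + 0 + 0 (carry in) = 1 → bit 1, carry out 0
  col 2: 0 + 1 + 0 (carry in) = 1 → bit 1, carry out 0
  col 3: 1 + 0 + 0 (carry in) = 1 → bit 1, carry out 0
  col 4: 1 + 1 + 0 (carry in) = 2 → bit 0, carry out 1
  col 5: 1 + 0 + 1 (carry in) = 2 → bit 0, carry out 1
  col 6: 1 + 0 + 1 (carry in) = 2 → bit 0, carry out 1
  col 7: 1 + 1 + 1 (carry in) = 3 → bit 1, carry out 1
  col 8: 0 + 1 + 1 (carry in) = 2 → bit 0, carry out 1
  col 9: 0 + 1 + 1 (carry in) = 2 → bit 0, carry out 1
  col 10: 0 + 0 + 1 (carry in) = 1 → bit 1, carry out 0
Reading bits MSB→LSB: 10010001111
Strip leading zeros: 10010001111
= 10010001111


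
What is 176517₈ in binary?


Each octal digit → 3 binary bits:
  1 = 001
  7 = 111
  6 = 110
  5 = 101
  1 = 001
  7 = 111
Concatenate: 001 111 110 101 001 111
= 001111110101001111


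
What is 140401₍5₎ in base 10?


Positional values (base 5):
  1 × 5^0 = 1 × 1 = 1
  0 × 5^1 = 0 × 5 = 0
  4 × 5^2 = 4 × 25 = 100
  0 × 5^3 = 0 × 125 = 0
  4 × 5^4 = 4 × 625 = 2500
  1 × 5^5 = 1 × 3125 = 3125
Sum = 1 + 0 + 100 + 0 + 2500 + 3125
= 5726


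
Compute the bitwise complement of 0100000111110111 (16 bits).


Original: 0100000111110111
Invert all bits:
  bit 0: 0 → 1
  bit 1: 1 → 0
  bit 2: 0 → 1
  bit 3: 0 → 1
  bit 4: 0 → 1
  bit 5: 0 → 1
  bit 6: 0 → 1
  bit 7: 1 → 0
  bit 8: 1 → 0
  bit 9: 1 → 0
  bit 10: 1 → 0
  bit 11: 1 → 0
  bit 12: 0 → 1
  bit 13: 1 → 0
  bit 14: 1 → 0
  bit 15: 1 → 0
= 1011111000001000


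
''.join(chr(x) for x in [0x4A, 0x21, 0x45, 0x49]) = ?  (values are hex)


Codes (hex): 0x4A 0x21 0x45 0x49
Per-code ASCII lookup:
  0x4A = 74  (range 65-90: uppercase, 74 - 65 = 9) → 'J'
  0x21 = 33  (special character) → '!'
  0x45 = 69  (range 65-90: uppercase, 69 - 65 = 4) → 'E'
  0x49 = 73  (range 65-90: uppercase, 73 - 65 = 8) → 'I'
= 'J!EI'


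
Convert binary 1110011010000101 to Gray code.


Binary: 1110011010000101
Gray code: G = B XOR (B >> 1)
B >> 1 = 0111001101000010
1110011010000101 XOR 0111001101000010:
  1 XOR 0 = 1
  1 XOR 1 = 0
  1 XOR 1 = 0
  0 XOR 1 = 1
  0 XOR 0 = 0
  1 XOR 0 = 1
  1 XOR 1 = 0
  0 XOR 1 = 1
  1 XOR 0 = 1
  0 XOR 1 = 1
  0 XOR 0 = 0
  0 XOR 0 = 0
  0 XOR 0 = 0
  1 XOR 0 = 1
  0 XOR 1 = 1
  1 XOR 0 = 1
= 1001010111000111


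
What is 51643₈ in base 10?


Positional values:
Position 0: 3 × 8^0 = 3
Position 1: 4 × 8^1 = 32
Position 2: 6 × 8^2 = 384
Position 3: 1 × 8^3 = 512
Position 4: 5 × 8^4 = 20480
Sum = 3 + 32 + 384 + 512 + 20480
= 21411


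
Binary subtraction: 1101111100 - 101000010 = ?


Align and subtract column by column (LSB to MSB, borrowing when needed):
  1101111100
- 0101000010
  ----------
  col 0: (0 - 0 borrow-in) - 0 → 0 - 0 = 0, borrow out 0
  col 1: (0 - 0 borrow-in) - 1 → borrow from next column: (0+2) - 1 = 1, borrow out 1
  col 2: (1 - 1 borrow-in) - 0 → 0 - 0 = 0, borrow out 0
  col 3: (1 - 0 borrow-in) - 0 → 1 - 0 = 1, borrow out 0
  col 4: (1 - 0 borrow-in) - 0 → 1 - 0 = 1, borrow out 0
  col 5: (1 - 0 borrow-in) - 0 → 1 - 0 = 1, borrow out 0
  col 6: (1 - 0 borrow-in) - 1 → 1 - 1 = 0, borrow out 0
  col 7: (0 - 0 borrow-in) - 0 → 0 - 0 = 0, borrow out 0
  col 8: (1 - 0 borrow-in) - 1 → 1 - 1 = 0, borrow out 0
  col 9: (1 - 0 borrow-in) - 0 → 1 - 0 = 1, borrow out 0
Reading bits MSB→LSB: 1000111010
Strip leading zeros: 1000111010
= 1000111010


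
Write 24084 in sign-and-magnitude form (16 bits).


Sign bit: 0 (positive)
Magnitude: 24084 = 101111000010100
= 0101111000010100


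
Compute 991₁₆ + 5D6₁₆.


Align and add column by column (LSB to MSB, each column mod 16 with carry):
  0991
+ 05D6
  ----
  col 0: 1(1) + 6(6) + 0 (carry in) = 7 → 7(7), carry out 0
  col 1: 9(9) + D(13) + 0 (carry in) = 22 → 6(6), carry out 1
  col 2: 9(9) + 5(5) + 1 (carry in) = 15 → F(15), carry out 0
  col 3: 0(0) + 0(0) + 0 (carry in) = 0 → 0(0), carry out 0
Reading digits MSB→LSB: 0F67
Strip leading zeros: F67
= 0xF67


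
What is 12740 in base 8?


Divide by 8 repeatedly:
12740 ÷ 8 = 1592 remainder 4
1592 ÷ 8 = 199 remainder 0
199 ÷ 8 = 24 remainder 7
24 ÷ 8 = 3 remainder 0
3 ÷ 8 = 0 remainder 3
Reading remainders bottom-up:
= 0o30704


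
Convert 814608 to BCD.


Each digit → 4-bit binary:
  8 → 1000
  1 → 0001
  4 → 0100
  6 → 0110
  0 → 0000
  8 → 1000
= 1000 0001 0100 0110 0000 1000


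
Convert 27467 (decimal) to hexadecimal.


Divide by 16 repeatedly:
27467 ÷ 16 = 1716 remainder 11 (B)
1716 ÷ 16 = 107 remainder 4 (4)
107 ÷ 16 = 6 remainder 11 (B)
6 ÷ 16 = 0 remainder 6 (6)
Reading remainders bottom-up:
= 0x6B4B


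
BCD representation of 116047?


Each digit → 4-bit binary:
  1 → 0001
  1 → 0001
  6 → 0110
  0 → 0000
  4 → 0100
  7 → 0111
= 0001 0001 0110 0000 0100 0111


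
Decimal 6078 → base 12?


Divide by 12 repeatedly:
6078 ÷ 12 = 506 remainder 6
506 ÷ 12 = 42 remainder 2
42 ÷ 12 = 3 remainder 6
3 ÷ 12 = 0 remainder 3
Reading remainders bottom-up:
= 3626


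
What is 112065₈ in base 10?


Positional values:
Position 0: 5 × 8^0 = 5
Position 1: 6 × 8^1 = 48
Position 2: 0 × 8^2 = 0
Position 3: 2 × 8^3 = 1024
Position 4: 1 × 8^4 = 4096
Position 5: 1 × 8^5 = 32768
Sum = 5 + 48 + 0 + 1024 + 4096 + 32768
= 37941


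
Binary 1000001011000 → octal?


Group into 3-bit groups: 001000001011000
  001 = 1
  000 = 0
  001 = 1
  011 = 3
  000 = 0
= 0o10130


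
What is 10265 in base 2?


Divide by 2 repeatedly:
10265 ÷ 2 = 5132 remainder 1
5132 ÷ 2 = 2566 remainder 0
2566 ÷ 2 = 1283 remainder 0
1283 ÷ 2 = 641 remainder 1
641 ÷ 2 = 320 remainder 1
320 ÷ 2 = 160 remainder 0
160 ÷ 2 = 80 remainder 0
80 ÷ 2 = 40 remainder 0
40 ÷ 2 = 20 remainder 0
20 ÷ 2 = 10 remainder 0
10 ÷ 2 = 5 remainder 0
5 ÷ 2 = 2 remainder 1
2 ÷ 2 = 1 remainder 0
1 ÷ 2 = 0 remainder 1
Reading remainders bottom-up:
= 10100000011001


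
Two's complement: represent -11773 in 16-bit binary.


Original: 0010110111111101
Step 1 - Invert all bits: 1101001000000010
Step 2 - Add 1: 1101001000000010 + 1
= 1101001000000011 (represents -11773)


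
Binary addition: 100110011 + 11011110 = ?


Align and add column by column (LSB to MSB, carry propagating):
  0100110011
+ 0011011110
  ----------
  col 0: 1 + 0 + 0 (carry in) = 1 → bit 1, carry out 0
  col 1: 1 + 1 + 0 (carry in) = 2 → bit 0, carry out 1
  col 2: 0 + 1 + 1 (carry in) = 2 → bit 0, carry out 1
  col 3: 0 + 1 + 1 (carry in) = 2 → bit 0, carry out 1
  col 4: 1 + 1 + 1 (carry in) = 3 → bit 1, carry out 1
  col 5: 1 + 0 + 1 (carry in) = 2 → bit 0, carry out 1
  col 6: 0 + 1 + 1 (carry in) = 2 → bit 0, carry out 1
  col 7: 0 + 1 + 1 (carry in) = 2 → bit 0, carry out 1
  col 8: 1 + 0 + 1 (carry in) = 2 → bit 0, carry out 1
  col 9: 0 + 0 + 1 (carry in) = 1 → bit 1, carry out 0
Reading bits MSB→LSB: 1000010001
Strip leading zeros: 1000010001
= 1000010001


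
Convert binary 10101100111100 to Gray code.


Binary: 10101100111100
Gray code: G = B XOR (B >> 1)
B >> 1 = 01010110011110
10101100111100 XOR 01010110011110:
  1 XOR 0 = 1
  0 XOR 1 = 1
  1 XOR 0 = 1
  0 XOR 1 = 1
  1 XOR 0 = 1
  1 XOR 1 = 0
  0 XOR 1 = 1
  0 XOR 0 = 0
  1 XOR 0 = 1
  1 XOR 1 = 0
  1 XOR 1 = 0
  1 XOR 1 = 0
  0 XOR 1 = 1
  0 XOR 0 = 0
= 11111010100010


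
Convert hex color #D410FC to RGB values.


Hex: #D410FC
R = D4₁₆ = 212
G = 10₁₆ = 16
B = FC₁₆ = 252
= RGB(212, 16, 252)


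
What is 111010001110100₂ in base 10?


Positional values:
Bit 2: 1 × 2^2 = 4
Bit 4: 1 × 2^4 = 16
Bit 5: 1 × 2^5 = 32
Bit 6: 1 × 2^6 = 64
Bit 10: 1 × 2^10 = 1024
Bit 12: 1 × 2^12 = 4096
Bit 13: 1 × 2^13 = 8192
Bit 14: 1 × 2^14 = 16384
Sum = 4 + 16 + 32 + 64 + 1024 + 4096 + 8192 + 16384
= 29812


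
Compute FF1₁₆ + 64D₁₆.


Align and add column by column (LSB to MSB, each column mod 16 with carry):
  0FF1
+ 064D
  ----
  col 0: 1(1) + D(13) + 0 (carry in) = 14 → E(14), carry out 0
  col 1: F(15) + 4(4) + 0 (carry in) = 19 → 3(3), carry out 1
  col 2: F(15) + 6(6) + 1 (carry in) = 22 → 6(6), carry out 1
  col 3: 0(0) + 0(0) + 1 (carry in) = 1 → 1(1), carry out 0
Reading digits MSB→LSB: 163E
Strip leading zeros: 163E
= 0x163E


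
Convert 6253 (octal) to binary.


Each octal digit → 3 binary bits:
  6 = 110
  2 = 010
  5 = 101
  3 = 011
Concatenate: 110 010 101 011
= 110010101011


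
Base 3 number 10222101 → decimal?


Positional values (base 3):
  1 × 3^0 = 1 × 1 = 1
  0 × 3^1 = 0 × 3 = 0
  1 × 3^2 = 1 × 9 = 9
  2 × 3^3 = 2 × 27 = 54
  2 × 3^4 = 2 × 81 = 162
  2 × 3^5 = 2 × 243 = 486
  0 × 3^6 = 0 × 729 = 0
  1 × 3^7 = 1 × 2187 = 2187
Sum = 1 + 0 + 9 + 54 + 162 + 486 + 0 + 2187
= 2899


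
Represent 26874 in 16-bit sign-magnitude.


Sign bit: 0 (positive)
Magnitude: 26874 = 110100011111010
= 0110100011111010


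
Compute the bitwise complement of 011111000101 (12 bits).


Original: 011111000101
Invert all bits:
  bit 0: 0 → 1
  bit 1: 1 → 0
  bit 2: 1 → 0
  bit 3: 1 → 0
  bit 4: 1 → 0
  bit 5: 1 → 0
  bit 6: 0 → 1
  bit 7: 0 → 1
  bit 8: 0 → 1
  bit 9: 1 → 0
  bit 10: 0 → 1
  bit 11: 1 → 0
= 100000111010


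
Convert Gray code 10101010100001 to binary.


Gray code: 10101010100001
MSB stays the same: 1
Each subsequent bit = prev_binary XOR current_gray:
  B[1] = 1 XOR 0 = 1
  B[2] = 1 XOR 1 = 0
  B[3] = 0 XOR 0 = 0
  B[4] = 0 XOR 1 = 1
  B[5] = 1 XOR 0 = 1
  B[6] = 1 XOR 1 = 0
  B[7] = 0 XOR 0 = 0
  B[8] = 0 XOR 1 = 1
  B[9] = 1 XOR 0 = 1
  B[10] = 1 XOR 0 = 1
  B[11] = 1 XOR 0 = 1
  B[12] = 1 XOR 0 = 1
  B[13] = 1 XOR 1 = 0
= 11001100111110 (13118 decimal)


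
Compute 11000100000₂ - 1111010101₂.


Align and subtract column by column (LSB to MSB, borrowing when needed):
  11000100000
- 01111010101
  -----------
  col 0: (0 - 0 borrow-in) - 1 → borrow from next column: (0+2) - 1 = 1, borrow out 1
  col 1: (0 - 1 borrow-in) - 0 → borrow from next column: (-1+2) - 0 = 1, borrow out 1
  col 2: (0 - 1 borrow-in) - 1 → borrow from next column: (-1+2) - 1 = 0, borrow out 1
  col 3: (0 - 1 borrow-in) - 0 → borrow from next column: (-1+2) - 0 = 1, borrow out 1
  col 4: (0 - 1 borrow-in) - 1 → borrow from next column: (-1+2) - 1 = 0, borrow out 1
  col 5: (1 - 1 borrow-in) - 0 → 0 - 0 = 0, borrow out 0
  col 6: (0 - 0 borrow-in) - 1 → borrow from next column: (0+2) - 1 = 1, borrow out 1
  col 7: (0 - 1 borrow-in) - 1 → borrow from next column: (-1+2) - 1 = 0, borrow out 1
  col 8: (0 - 1 borrow-in) - 1 → borrow from next column: (-1+2) - 1 = 0, borrow out 1
  col 9: (1 - 1 borrow-in) - 1 → borrow from next column: (0+2) - 1 = 1, borrow out 1
  col 10: (1 - 1 borrow-in) - 0 → 0 - 0 = 0, borrow out 0
Reading bits MSB→LSB: 01001001011
Strip leading zeros: 1001001011
= 1001001011


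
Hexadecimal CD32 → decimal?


Positional values:
Position 0: 2 × 16^0 = 2 × 1 = 2
Position 1: 3 × 16^1 = 3 × 16 = 48
Position 2: D × 16^2 = 13 × 256 = 3328
Position 3: C × 16^3 = 12 × 4096 = 49152
Sum = 2 + 48 + 3328 + 49152
= 52530


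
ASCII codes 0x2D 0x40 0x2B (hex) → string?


Codes (hex): 0x2D 0x40 0x2B
Per-code ASCII lookup:
  0x2D = 45  (special character) → '-'
  0x40 = 64  (special character) → '@'
  0x2B = 43  (special character) → '+'
= '-@+'


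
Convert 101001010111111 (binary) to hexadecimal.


Group into 4-bit nibbles: 0101001010111111
  0101 = 5
  0010 = 2
  1011 = B
  1111 = F
= 0x52BF


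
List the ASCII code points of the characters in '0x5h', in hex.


String: '0x5h'  (4 characters)
Per-character ASCII lookup:
  '0': digits start at 48: '0' = 48 + 0 = 48 → 0x30
  'x': lowercase starts at 97: 'x' = 97 + 23 = 120 → 0x78
  '5': digits start at 48: '5' = 48 + 5 = 53 → 0x35
  'h': lowercase starts at 97: 'h' = 97 + 7 = 104 → 0x68
= 0x30 0x78 0x35 0x68


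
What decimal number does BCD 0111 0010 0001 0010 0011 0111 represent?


Each 4-bit group → digit:
  0111 → 7
  0010 → 2
  0001 → 1
  0010 → 2
  0011 → 3
  0111 → 7
= 721237


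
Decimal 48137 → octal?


Divide by 8 repeatedly:
48137 ÷ 8 = 6017 remainder 1
6017 ÷ 8 = 752 remainder 1
752 ÷ 8 = 94 remainder 0
94 ÷ 8 = 11 remainder 6
11 ÷ 8 = 1 remainder 3
1 ÷ 8 = 0 remainder 1
Reading remainders bottom-up:
= 0o136011


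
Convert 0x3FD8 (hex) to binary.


Each hex digit → 4 binary bits:
  3 = 0011
  F = 1111
  D = 1101
  8 = 1000
Concatenate: 0011 1111 1101 1000
= 0011111111011000


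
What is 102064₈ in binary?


Each octal digit → 3 binary bits:
  1 = 001
  0 = 000
  2 = 010
  0 = 000
  6 = 110
  4 = 100
Concatenate: 001 000 010 000 110 100
= 001000010000110100


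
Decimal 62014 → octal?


Divide by 8 repeatedly:
62014 ÷ 8 = 7751 remainder 6
7751 ÷ 8 = 968 remainder 7
968 ÷ 8 = 121 remainder 0
121 ÷ 8 = 15 remainder 1
15 ÷ 8 = 1 remainder 7
1 ÷ 8 = 0 remainder 1
Reading remainders bottom-up:
= 0o171076


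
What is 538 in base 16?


Divide by 16 repeatedly:
538 ÷ 16 = 33 remainder 10 (A)
33 ÷ 16 = 2 remainder 1 (1)
2 ÷ 16 = 0 remainder 2 (2)
Reading remainders bottom-up:
= 0x21A


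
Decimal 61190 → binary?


Divide by 2 repeatedly:
61190 ÷ 2 = 30595 remainder 0
30595 ÷ 2 = 15297 remainder 1
15297 ÷ 2 = 7648 remainder 1
7648 ÷ 2 = 3824 remainder 0
3824 ÷ 2 = 1912 remainder 0
1912 ÷ 2 = 956 remainder 0
956 ÷ 2 = 478 remainder 0
478 ÷ 2 = 239 remainder 0
239 ÷ 2 = 119 remainder 1
119 ÷ 2 = 59 remainder 1
59 ÷ 2 = 29 remainder 1
29 ÷ 2 = 14 remainder 1
14 ÷ 2 = 7 remainder 0
7 ÷ 2 = 3 remainder 1
3 ÷ 2 = 1 remainder 1
1 ÷ 2 = 0 remainder 1
Reading remainders bottom-up:
= 1110111100000110
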